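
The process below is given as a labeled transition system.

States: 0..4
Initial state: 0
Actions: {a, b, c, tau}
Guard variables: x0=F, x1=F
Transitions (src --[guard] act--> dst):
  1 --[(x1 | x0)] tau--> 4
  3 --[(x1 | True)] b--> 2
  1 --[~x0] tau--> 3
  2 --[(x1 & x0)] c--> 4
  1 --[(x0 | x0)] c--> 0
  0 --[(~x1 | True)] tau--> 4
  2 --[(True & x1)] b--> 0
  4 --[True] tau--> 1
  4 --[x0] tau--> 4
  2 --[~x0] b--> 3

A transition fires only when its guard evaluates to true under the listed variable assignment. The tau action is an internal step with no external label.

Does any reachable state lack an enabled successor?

Reachable = {0,1,2,3,4}
  0: tau→4  [1 out]
  1: tau→3  [1 out]
  2: b→3  [1 out]
  3: b→2  [1 out]
  4: tau→1  [1 out]

Answer: DEADLOCK-FREE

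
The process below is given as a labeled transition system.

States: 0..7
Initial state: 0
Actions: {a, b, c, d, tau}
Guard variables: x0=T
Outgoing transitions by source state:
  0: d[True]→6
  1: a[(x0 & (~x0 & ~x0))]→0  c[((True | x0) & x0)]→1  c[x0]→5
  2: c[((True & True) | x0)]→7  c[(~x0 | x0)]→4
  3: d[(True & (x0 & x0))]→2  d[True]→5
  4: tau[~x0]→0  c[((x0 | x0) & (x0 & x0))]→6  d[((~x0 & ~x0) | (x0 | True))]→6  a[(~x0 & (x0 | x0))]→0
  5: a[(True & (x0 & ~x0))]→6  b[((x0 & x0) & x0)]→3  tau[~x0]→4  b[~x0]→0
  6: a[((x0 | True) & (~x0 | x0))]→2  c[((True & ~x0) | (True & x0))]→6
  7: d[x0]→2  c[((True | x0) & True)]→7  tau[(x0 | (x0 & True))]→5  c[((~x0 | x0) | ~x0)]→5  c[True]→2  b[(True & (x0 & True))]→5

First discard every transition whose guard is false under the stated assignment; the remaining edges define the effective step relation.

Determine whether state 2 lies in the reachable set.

Answer: REACHABLE

Working:
18 transition(s) survive guard evaluation.
depth 0: {0}
depth 1: {6}  now seen {0,6}
depth 2: {2}  now seen {0,2,6}
depth 3: {4,7}  now seen {0,2,4,6,7}
depth 4: {5}  now seen {0,2,4,5,6,7}
depth 5: {3}  now seen {0,2,3,4,5,6,7}
Reachable = {0,2,3,4,5,6,7}
witness 2: d·a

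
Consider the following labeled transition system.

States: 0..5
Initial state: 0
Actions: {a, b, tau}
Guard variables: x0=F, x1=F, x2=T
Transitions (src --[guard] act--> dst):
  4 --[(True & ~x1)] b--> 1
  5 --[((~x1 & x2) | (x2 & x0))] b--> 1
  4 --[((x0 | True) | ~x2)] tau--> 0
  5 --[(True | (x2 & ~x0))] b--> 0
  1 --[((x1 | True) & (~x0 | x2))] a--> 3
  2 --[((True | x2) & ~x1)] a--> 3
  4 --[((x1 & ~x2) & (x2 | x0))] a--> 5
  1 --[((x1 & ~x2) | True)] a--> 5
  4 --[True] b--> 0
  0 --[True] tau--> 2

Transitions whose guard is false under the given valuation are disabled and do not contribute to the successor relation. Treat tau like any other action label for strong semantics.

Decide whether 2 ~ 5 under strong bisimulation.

Answer: NOT BISIMILAR

Trace:
Compute ~ classes (split until stable):
  π0 = {{0,1,2,3,4,5}}
  π1 = {{0},{1,2},{3},{4},{5}}
  π2 = {{0},{1},{2},{3},{4},{5}}
stable after 3 split(s): 6 block(s)
2∈{2}, 5∈{5}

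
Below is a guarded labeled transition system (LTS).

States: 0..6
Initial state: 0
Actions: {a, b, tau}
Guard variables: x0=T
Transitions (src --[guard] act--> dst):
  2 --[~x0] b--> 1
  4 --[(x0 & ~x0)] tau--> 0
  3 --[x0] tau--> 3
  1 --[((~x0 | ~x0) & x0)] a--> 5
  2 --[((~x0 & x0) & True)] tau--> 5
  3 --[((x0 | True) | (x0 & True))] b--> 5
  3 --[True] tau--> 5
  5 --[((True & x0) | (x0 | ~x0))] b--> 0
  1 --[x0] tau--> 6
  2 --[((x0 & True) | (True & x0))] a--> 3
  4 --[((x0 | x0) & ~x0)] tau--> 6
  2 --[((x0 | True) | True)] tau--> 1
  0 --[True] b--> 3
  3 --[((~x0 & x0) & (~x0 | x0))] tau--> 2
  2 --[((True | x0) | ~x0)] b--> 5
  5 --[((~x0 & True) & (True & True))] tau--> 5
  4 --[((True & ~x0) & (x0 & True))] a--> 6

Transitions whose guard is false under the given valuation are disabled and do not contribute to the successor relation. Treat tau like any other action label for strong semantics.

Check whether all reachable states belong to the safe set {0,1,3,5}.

Answer: INVARIANT HOLDS

Trace:
Inv-set: {0,1,3,5}
R = {0,3,5}
  0: ok
  3: ok
  5: ok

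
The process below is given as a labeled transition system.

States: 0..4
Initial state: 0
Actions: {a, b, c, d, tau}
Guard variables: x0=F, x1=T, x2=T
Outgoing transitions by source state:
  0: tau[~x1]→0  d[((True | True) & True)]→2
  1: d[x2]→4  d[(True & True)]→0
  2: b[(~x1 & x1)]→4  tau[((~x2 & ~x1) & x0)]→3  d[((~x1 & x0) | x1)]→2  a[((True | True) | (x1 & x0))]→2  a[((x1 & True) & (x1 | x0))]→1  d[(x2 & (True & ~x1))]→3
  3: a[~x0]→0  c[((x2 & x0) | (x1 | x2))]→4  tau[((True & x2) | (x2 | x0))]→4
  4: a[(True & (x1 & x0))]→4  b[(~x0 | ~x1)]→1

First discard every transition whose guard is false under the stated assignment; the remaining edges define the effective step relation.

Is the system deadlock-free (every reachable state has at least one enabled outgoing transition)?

Reachable = {0,1,2,4}
  0: d→2  [1 exit(s)]
  1: d→0  d→4  [2 exit(s)]
  2: a→1  a→2  d→2  [3 exit(s)]
  4: b→1  [1 exit(s)]

Answer: DEADLOCK-FREE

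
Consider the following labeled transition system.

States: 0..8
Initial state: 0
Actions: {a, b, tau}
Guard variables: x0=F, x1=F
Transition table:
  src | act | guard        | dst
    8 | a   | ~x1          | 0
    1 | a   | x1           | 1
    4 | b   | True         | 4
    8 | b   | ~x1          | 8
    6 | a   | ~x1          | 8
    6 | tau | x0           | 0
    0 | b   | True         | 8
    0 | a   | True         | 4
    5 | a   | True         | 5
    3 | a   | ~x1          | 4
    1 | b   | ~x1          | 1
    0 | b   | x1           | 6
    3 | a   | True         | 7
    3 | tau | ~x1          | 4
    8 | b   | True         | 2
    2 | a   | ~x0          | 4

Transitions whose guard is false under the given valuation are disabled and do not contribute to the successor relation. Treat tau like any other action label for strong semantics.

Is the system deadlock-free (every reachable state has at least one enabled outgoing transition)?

R = {0,2,4,8}
  0: a→4  b→8  [deg 2]
  2: a→4  [deg 1]
  4: b→4  [deg 1]
  8: a→0  b→2  b→8  [deg 3]

Answer: DEADLOCK-FREE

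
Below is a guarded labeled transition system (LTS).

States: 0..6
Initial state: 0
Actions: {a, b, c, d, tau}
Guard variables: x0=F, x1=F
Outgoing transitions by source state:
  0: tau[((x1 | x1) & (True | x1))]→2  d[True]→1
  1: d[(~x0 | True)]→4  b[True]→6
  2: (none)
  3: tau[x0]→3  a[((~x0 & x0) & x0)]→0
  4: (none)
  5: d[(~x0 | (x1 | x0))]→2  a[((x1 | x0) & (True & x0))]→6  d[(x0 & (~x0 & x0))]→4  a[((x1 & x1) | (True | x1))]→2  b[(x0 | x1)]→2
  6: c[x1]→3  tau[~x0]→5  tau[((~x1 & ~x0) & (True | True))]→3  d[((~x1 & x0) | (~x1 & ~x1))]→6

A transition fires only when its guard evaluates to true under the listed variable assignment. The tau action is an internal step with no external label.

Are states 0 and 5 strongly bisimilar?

Bisimulation quotient by refinement:
  P[0] = {{0,1,2,3,4,5,6}}
  P[1] = {{0},{1},{2,3,4},{5},{6}}
5 equivalence class(es) (converged in 2)
0∈{0}, 5∈{5}

Answer: NOT BISIMILAR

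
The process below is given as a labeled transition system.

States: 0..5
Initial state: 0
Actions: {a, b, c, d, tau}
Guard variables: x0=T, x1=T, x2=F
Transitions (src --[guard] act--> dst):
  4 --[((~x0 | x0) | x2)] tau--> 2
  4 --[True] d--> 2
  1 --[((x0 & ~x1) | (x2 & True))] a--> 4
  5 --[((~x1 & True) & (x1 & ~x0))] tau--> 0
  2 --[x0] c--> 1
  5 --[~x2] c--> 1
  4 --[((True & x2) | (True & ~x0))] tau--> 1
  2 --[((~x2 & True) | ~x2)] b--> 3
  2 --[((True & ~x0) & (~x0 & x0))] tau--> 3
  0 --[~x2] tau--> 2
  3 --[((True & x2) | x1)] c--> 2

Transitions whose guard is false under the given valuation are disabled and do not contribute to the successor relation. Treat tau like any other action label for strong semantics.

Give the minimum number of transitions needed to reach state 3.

Answer: 2

Working:
BFS to 3:
  depth 0: {0}
  depth 1: {2}
  depth 2: {1,3}
3 enters at depth 2; path tau·b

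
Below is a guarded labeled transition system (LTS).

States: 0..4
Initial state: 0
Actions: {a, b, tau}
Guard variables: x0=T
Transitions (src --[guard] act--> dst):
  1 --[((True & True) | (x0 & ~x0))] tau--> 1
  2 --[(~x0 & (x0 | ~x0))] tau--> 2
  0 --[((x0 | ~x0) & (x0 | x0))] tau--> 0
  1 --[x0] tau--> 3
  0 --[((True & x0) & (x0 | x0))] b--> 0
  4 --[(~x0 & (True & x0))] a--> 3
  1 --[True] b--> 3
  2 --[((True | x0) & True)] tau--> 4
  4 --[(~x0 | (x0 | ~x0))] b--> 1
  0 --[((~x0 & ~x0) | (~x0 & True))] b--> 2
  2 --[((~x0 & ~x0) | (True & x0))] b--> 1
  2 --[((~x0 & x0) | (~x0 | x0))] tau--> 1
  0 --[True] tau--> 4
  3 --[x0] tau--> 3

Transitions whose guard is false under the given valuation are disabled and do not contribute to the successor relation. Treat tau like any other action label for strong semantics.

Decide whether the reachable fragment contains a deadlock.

Answer: DEADLOCK-FREE

Trace:
Reachable = {0,1,3,4}
  0: b→0  tau→0  tau→4  [3 out]
  1: b→3  tau→1  tau→3  [3 out]
  3: tau→3  [1 out]
  4: b→1  [1 out]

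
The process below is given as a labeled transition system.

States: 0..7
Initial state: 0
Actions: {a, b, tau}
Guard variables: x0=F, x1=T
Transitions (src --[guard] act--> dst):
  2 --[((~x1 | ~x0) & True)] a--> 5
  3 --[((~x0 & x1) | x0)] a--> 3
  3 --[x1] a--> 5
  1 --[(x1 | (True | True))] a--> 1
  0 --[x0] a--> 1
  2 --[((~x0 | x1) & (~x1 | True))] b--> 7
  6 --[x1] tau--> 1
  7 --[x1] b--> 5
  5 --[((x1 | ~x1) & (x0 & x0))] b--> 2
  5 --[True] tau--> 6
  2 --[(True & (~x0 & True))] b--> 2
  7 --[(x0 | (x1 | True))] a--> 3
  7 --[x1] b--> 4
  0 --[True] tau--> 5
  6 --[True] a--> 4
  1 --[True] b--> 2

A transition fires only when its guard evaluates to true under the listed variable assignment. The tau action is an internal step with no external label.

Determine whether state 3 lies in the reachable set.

Answer: REACHABLE

Working:
14 transition(s) survive guard evaluation.
Layer 0: {0}
Layer 1: {5}  now seen {0,5}
Layer 2: {6}  now seen {0,5,6}
Layer 3: {1,4}  now seen {0,1,4,5,6}
Layer 4: {2}  now seen {0,1,2,4,5,6}
Layer 5: {7}  now seen {0,1,2,4,5,6,7}
Layer 6: {3}  now seen {0,1,2,3,4,5,6,7}
Reach set: {0,1,2,3,4,5,6,7}
Path to 3: tau·tau·tau·b·b·a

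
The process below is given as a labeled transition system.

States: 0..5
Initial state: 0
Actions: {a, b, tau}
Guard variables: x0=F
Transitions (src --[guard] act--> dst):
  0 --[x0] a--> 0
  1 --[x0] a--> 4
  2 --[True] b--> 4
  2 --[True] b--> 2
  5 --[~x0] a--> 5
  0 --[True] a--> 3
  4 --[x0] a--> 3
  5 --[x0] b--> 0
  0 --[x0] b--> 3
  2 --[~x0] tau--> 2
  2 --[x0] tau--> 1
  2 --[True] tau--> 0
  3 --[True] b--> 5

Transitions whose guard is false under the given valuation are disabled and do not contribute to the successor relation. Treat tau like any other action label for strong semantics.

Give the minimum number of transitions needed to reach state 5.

Layered search for 5:
  Layer 0: {0}
  Layer 1: {3}
  Layer 2: {5}
5 enters at depth 2; path a·b

Answer: 2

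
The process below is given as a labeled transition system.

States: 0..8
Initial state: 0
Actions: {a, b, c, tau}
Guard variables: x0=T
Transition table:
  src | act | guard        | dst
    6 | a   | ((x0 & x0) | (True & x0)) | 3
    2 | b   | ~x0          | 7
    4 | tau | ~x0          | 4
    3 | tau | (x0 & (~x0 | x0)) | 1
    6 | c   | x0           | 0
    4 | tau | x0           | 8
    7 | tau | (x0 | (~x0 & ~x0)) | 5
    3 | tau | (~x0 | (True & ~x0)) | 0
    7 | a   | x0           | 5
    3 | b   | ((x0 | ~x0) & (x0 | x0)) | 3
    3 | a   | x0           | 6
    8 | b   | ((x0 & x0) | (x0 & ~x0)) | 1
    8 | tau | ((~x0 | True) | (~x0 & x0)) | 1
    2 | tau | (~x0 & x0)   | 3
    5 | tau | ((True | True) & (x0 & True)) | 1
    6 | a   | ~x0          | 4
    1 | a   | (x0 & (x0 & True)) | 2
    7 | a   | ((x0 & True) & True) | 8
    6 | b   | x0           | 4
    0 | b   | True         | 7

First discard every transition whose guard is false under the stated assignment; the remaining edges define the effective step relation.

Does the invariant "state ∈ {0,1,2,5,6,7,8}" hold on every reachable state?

Safe = {0,1,2,5,6,7,8}
R = {0,1,2,5,7,8}
  0: ✓
  1: ✓
  2: ✓
  5: ✓
  7: ✓
  8: ✓

Answer: INVARIANT HOLDS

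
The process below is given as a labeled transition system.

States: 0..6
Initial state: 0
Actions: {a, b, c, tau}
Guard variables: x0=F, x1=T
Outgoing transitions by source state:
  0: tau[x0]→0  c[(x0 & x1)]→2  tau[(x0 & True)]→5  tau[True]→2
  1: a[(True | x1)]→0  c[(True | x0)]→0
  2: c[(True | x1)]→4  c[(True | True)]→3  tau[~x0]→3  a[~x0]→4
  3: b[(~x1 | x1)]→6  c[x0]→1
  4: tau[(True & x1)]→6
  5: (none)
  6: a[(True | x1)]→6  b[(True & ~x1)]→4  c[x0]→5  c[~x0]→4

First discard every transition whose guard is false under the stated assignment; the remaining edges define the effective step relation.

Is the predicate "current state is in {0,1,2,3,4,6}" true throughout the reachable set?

Answer: INVARIANT HOLDS

Working:
Allowed set {0,1,2,3,4,6}
Reachable = {0,2,3,4,6}
  0: safe
  2: safe
  3: safe
  4: safe
  6: safe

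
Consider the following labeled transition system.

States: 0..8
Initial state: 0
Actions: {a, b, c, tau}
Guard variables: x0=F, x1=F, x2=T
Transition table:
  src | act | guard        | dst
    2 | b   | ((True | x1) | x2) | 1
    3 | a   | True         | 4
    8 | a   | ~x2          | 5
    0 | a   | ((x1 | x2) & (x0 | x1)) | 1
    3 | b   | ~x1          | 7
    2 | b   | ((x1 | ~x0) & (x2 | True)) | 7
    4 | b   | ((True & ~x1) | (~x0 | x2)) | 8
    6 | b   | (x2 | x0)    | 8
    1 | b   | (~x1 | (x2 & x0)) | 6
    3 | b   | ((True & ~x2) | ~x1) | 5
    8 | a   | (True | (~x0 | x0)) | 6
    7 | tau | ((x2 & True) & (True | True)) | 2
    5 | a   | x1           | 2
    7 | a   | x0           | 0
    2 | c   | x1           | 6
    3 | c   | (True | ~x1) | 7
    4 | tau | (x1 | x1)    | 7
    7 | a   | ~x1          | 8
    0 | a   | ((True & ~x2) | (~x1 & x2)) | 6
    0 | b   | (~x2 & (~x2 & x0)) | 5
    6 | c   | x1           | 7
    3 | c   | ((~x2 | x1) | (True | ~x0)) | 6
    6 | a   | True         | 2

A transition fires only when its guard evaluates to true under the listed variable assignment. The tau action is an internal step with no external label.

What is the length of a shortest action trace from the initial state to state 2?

Answer: 2

Analysis:
BFS to 2:
  Layer 0: {0}
  Layer 1: {6}
  Layer 2: {2,8}
first hit 2 at d=2 via a·a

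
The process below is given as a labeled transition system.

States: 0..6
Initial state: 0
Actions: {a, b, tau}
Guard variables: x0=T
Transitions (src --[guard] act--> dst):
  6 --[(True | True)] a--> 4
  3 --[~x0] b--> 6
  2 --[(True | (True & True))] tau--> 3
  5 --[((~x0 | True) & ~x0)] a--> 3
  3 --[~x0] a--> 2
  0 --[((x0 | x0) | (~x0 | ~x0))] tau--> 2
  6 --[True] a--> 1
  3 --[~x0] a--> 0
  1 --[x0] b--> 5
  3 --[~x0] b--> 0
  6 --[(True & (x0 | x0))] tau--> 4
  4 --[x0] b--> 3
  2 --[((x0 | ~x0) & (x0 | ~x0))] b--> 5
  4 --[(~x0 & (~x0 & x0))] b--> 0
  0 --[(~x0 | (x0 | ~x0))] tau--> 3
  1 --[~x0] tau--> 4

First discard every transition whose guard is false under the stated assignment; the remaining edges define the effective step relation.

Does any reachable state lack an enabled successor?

Reach set: {0,2,3,5}
  0: tau→2  tau→3  [deg 2]
  2: b→5  tau→3  [deg 2]
  3: ∅  [STUCK]
  5: ∅  [STUCK]
witness 3: tau

Answer: DEADLOCK at state 3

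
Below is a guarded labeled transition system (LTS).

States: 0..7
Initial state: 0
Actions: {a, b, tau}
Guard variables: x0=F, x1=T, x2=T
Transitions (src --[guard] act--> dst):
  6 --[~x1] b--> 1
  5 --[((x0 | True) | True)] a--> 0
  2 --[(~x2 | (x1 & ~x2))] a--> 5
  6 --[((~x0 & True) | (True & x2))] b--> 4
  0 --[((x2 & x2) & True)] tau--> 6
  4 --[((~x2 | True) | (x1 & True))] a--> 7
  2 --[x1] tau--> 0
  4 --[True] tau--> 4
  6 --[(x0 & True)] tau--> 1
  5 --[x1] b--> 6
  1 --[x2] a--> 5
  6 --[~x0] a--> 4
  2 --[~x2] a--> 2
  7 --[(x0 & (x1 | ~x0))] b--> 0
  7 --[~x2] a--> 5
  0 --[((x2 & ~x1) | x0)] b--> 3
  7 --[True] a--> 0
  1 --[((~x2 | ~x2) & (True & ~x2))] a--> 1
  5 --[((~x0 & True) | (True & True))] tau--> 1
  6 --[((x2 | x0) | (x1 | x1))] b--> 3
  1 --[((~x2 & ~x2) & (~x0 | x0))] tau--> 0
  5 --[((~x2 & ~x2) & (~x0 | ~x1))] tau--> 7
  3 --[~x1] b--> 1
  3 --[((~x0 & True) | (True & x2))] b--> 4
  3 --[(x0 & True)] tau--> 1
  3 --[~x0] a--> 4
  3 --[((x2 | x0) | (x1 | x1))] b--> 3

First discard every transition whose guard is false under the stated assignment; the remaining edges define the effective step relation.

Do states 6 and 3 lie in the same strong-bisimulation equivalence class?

Refine partition for ~:
  round 0: {{0,1,2,3,4,5,6,7}}
  round 1: {{0,2},{1,7},{3,6},{4},{5}}
  round 2: {{0},{1},{2},{3,6},{4},{5},{7}}
Fixed point at round 3; 7 class(es).
6∈{3,6}, 3∈{3,6}

Answer: BISIMILAR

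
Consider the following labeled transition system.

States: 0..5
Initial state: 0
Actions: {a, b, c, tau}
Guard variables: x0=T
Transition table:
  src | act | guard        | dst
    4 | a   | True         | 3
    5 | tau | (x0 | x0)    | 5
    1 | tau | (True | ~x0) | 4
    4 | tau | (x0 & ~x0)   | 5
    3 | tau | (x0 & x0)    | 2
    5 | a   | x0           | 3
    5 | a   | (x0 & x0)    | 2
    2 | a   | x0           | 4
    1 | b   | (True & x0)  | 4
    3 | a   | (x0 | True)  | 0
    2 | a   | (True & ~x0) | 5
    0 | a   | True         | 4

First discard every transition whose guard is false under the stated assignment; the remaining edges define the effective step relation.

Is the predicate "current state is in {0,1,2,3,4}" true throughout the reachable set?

Safe = {0,1,2,3,4}
Reach set: {0,2,3,4}
  0: ✓
  2: ✓
  3: ✓
  4: ✓

Answer: INVARIANT HOLDS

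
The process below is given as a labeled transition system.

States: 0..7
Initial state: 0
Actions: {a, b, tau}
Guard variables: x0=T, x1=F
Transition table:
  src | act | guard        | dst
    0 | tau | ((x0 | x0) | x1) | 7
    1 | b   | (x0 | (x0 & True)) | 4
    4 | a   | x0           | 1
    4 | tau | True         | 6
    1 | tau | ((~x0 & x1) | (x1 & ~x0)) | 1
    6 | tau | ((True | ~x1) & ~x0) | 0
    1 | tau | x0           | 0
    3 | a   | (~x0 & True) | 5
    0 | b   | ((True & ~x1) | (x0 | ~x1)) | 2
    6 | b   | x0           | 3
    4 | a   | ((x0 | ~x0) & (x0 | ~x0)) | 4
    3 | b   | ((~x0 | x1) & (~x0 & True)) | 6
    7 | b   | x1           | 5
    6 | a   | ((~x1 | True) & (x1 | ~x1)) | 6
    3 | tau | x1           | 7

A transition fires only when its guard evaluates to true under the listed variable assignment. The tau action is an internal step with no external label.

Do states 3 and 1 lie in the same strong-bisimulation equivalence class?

Compute ~ classes (split until stable):
  π0 = {{0,1,2,3,4,5,6,7}}
  π1 = {{0,1},{2,3,5,7},{4},{6}}
  π2 = {{0},{1},{2,3,5,7},{4},{6}}
stable after 3 split(s): 5 block(s)
[3]={2,3,5,7}  [1]={1}

Answer: NOT BISIMILAR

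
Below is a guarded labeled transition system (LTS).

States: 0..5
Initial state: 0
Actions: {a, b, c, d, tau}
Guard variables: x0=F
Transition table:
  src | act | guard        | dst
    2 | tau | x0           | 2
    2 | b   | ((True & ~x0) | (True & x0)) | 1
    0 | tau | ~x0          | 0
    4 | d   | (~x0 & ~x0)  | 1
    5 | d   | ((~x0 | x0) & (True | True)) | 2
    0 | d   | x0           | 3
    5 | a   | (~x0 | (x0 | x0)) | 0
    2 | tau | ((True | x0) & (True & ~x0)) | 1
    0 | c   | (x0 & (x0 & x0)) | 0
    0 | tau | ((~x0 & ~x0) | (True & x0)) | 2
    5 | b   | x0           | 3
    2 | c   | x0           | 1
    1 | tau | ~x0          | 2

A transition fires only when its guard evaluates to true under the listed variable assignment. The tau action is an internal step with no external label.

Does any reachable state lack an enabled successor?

Answer: DEADLOCK-FREE

Working:
Reach set: {0,1,2}
  0: tau→0  tau→2  [2 exit(s)]
  1: tau→2  [1 exit(s)]
  2: b→1  tau→1  [2 exit(s)]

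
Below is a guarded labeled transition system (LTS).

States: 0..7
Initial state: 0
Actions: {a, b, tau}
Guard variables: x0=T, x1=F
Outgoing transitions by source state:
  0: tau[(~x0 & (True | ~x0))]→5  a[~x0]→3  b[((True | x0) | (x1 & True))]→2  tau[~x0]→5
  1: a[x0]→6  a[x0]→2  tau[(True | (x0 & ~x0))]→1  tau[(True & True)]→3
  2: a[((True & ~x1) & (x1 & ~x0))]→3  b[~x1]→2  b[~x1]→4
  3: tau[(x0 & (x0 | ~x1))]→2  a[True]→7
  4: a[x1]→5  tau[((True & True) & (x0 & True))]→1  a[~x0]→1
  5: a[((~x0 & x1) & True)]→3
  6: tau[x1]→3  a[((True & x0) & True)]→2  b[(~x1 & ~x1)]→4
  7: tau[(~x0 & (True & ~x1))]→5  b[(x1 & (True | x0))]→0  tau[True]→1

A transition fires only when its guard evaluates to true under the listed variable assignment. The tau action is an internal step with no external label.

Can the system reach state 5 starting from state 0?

13 transition(s) survive guard evaluation.
L0 = {0}
L1 = {2}  cumulative {0,2}
L2 = {4}  cumulative {0,2,4}
L3 = {1}  cumulative {0,1,2,4}
L4 = {3,6}  cumulative {0,1,2,3,4,6}
L5 = {7}  cumulative {0,1,2,3,4,6,7}
Reachable = {0,1,2,3,4,6,7}

Answer: UNREACHABLE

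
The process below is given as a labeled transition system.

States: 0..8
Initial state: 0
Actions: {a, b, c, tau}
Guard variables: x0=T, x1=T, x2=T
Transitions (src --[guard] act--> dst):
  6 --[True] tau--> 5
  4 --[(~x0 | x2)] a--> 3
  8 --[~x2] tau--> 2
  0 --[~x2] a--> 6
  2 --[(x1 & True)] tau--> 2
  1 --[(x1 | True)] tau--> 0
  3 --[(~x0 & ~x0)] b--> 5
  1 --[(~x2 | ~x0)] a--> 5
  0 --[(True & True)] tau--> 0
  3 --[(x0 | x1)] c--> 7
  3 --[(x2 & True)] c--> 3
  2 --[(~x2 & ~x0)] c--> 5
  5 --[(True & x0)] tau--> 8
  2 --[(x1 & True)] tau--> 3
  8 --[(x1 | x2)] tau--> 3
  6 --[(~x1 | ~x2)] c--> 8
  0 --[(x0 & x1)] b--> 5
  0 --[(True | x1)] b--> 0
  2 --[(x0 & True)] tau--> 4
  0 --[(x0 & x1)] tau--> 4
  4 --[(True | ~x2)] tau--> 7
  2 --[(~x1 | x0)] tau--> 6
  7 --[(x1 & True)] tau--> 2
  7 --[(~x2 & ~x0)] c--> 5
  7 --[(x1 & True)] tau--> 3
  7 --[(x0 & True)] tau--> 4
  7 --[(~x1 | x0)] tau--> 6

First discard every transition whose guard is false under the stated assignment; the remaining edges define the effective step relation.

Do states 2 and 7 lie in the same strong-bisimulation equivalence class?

Compute ~ classes (split until stable):
  round 0: {{0,1,2,3,4,5,6,7,8}}
  round 1: {{0},{1,2,5,6,7,8},{3},{4}}
  round 2: {{0},{1},{2,7},{3},{4},{5,6},{8}}
  round 3: {{0},{1},{2,7},{3},{4},{5},{6},{8}}
stable after 4 split(s): 8 block(s)
[2]={2,7}  [7]={2,7}

Answer: BISIMILAR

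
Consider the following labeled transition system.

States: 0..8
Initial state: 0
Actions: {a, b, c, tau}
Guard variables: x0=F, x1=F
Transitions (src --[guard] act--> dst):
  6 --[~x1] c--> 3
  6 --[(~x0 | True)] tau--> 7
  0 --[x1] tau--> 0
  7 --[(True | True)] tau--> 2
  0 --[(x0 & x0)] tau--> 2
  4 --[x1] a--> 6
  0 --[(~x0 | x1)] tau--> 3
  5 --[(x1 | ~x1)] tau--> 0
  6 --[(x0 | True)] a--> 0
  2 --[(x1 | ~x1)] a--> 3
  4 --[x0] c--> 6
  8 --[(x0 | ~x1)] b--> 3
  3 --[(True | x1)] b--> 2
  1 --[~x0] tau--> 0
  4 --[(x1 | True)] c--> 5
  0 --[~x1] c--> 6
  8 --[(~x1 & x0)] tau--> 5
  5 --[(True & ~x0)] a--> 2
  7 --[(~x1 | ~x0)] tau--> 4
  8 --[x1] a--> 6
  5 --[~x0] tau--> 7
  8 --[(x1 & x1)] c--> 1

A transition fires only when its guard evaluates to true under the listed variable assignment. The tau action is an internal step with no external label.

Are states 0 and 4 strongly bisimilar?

Answer: NOT BISIMILAR

Trace:
Refine partition for ~:
  P[0] = {{0,1,2,3,4,5,6,7,8}}
  P[1] = {{0},{1,7},{2},{3,8},{4},{5},{6}}
  P[2] = {{0},{1},{2},{3},{4},{5},{6},{7},{8}}
stable after 3 split(s): 9 block(s)
[0]={0}  [4]={4}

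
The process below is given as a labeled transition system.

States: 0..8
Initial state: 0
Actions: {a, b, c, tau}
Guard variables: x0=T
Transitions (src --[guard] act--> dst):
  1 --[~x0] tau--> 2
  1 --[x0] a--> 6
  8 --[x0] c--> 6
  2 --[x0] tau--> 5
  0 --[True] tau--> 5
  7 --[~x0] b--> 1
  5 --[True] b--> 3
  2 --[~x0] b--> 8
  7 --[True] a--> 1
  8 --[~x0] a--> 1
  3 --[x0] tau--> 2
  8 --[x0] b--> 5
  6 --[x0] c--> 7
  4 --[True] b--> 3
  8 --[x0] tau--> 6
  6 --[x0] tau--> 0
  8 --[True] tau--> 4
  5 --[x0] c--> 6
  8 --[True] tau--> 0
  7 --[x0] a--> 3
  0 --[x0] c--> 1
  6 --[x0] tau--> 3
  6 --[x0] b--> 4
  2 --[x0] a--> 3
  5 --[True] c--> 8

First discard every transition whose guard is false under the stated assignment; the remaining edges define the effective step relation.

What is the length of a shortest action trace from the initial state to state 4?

Answer: 3

Working:
Breadth-first toward 4:
  L0 = {0}
  L1 = {1,5}
  L2 = {3,6,8}
  L3 = {2,4,7}
first hit 4 at d=3 via c·a·b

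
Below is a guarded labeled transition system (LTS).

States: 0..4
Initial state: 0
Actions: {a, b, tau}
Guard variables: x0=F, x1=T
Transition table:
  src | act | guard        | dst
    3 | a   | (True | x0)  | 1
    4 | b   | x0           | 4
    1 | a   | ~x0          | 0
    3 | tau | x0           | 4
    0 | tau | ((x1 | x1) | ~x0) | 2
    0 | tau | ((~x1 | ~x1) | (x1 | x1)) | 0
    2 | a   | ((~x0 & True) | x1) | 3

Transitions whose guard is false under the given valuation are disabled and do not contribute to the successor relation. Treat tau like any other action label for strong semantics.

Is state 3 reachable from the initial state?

Answer: REACHABLE

Working:
After dropping false guards: 5 live edges.
Layer 0: {0}
Layer 1: {2}  now seen {0,2}
Layer 2: {3}  now seen {0,2,3}
Layer 3: {1}  now seen {0,1,2,3}
R = {0,1,2,3}
witness 3: tau·a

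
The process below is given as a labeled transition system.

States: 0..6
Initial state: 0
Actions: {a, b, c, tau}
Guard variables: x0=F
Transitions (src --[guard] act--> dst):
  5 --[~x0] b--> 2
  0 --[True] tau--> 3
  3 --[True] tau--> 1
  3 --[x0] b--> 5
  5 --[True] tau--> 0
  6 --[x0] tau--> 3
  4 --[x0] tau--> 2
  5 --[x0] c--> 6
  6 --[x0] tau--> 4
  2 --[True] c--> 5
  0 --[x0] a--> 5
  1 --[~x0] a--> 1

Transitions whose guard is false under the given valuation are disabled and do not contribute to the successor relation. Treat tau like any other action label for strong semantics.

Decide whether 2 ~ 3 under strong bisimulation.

Answer: NOT BISIMILAR

Analysis:
Refine partition for ~:
  P[0] = {{0,1,2,3,4,5,6}}
  P[1] = {{0,3},{1},{2},{4,6},{5}}
  P[2] = {{0},{1},{2},{3},{4,6},{5}}
6 equivalence class(es) (converged in 3)
class of 2: {2}; class of 3: {3}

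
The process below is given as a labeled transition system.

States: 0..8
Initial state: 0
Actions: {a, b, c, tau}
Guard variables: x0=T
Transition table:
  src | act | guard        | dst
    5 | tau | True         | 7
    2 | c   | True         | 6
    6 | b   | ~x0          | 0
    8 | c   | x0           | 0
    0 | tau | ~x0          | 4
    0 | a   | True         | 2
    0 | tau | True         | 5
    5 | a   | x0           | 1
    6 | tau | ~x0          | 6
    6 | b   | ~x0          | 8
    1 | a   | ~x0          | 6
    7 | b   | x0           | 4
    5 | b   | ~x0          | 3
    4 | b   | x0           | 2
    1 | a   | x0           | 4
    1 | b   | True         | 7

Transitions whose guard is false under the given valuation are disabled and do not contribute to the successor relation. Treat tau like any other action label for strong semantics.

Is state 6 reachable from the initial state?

Answer: REACHABLE

Trace:
Guard filter leaves 10 enabled edge(s).
depth 0: {0}
depth 1: {2,5}  now seen {0,2,5}
depth 2: {1,6,7}  now seen {0,1,2,5,6,7}
depth 3: {4}  now seen {0,1,2,4,5,6,7}
R = {0,1,2,4,5,6,7}
witness 6: a·c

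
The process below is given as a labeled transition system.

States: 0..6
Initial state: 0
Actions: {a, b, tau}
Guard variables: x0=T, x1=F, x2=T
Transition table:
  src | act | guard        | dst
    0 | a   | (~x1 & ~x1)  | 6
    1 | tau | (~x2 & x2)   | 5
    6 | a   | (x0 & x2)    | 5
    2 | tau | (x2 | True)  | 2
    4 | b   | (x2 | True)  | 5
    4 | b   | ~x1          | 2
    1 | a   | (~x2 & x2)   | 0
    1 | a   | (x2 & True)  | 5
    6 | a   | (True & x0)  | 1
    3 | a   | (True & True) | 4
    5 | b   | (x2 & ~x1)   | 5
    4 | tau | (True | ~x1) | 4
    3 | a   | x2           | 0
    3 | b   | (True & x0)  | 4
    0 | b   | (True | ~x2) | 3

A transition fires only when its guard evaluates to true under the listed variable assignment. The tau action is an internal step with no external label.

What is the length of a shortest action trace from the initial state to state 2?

Answer: 3

Working:
Breadth-first toward 2:
  Layer 0: {0}
  Layer 1: {3,6}
  Layer 2: {1,4,5}
  Layer 3: {2}
depth(2)=3, e.g. b·a·b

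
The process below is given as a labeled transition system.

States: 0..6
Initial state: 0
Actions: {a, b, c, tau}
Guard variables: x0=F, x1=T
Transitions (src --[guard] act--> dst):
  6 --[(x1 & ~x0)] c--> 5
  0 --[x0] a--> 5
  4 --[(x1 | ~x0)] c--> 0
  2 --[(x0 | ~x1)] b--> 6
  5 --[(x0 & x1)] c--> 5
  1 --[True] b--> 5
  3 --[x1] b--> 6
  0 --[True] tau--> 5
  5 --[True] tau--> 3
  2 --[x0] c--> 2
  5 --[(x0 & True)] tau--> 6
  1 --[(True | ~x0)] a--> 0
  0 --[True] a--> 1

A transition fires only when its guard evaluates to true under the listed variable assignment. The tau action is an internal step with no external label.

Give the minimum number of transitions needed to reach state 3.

BFS to 3:
  Layer 0: {0}
  Layer 1: {1,5}
  Layer 2: {3}
3 enters at depth 2; path tau·tau

Answer: 2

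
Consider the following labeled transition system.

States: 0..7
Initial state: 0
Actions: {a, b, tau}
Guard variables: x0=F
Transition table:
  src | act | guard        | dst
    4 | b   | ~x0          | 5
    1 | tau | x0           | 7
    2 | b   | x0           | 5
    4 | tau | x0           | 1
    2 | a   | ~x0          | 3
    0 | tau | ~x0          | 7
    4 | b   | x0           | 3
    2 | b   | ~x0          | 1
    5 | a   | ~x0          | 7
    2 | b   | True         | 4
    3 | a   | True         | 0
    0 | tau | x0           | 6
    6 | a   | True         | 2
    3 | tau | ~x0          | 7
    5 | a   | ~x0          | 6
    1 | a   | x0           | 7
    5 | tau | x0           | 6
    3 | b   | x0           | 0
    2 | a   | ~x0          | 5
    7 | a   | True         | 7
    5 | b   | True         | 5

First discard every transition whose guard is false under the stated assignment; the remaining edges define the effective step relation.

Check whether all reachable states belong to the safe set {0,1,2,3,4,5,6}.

Safe = {0,1,2,3,4,5,6}
R = {0,7}
  0: ok
  7: ✗ unsafe
counterexample path to 7: tau

Answer: INVARIANT VIOLATED at state 7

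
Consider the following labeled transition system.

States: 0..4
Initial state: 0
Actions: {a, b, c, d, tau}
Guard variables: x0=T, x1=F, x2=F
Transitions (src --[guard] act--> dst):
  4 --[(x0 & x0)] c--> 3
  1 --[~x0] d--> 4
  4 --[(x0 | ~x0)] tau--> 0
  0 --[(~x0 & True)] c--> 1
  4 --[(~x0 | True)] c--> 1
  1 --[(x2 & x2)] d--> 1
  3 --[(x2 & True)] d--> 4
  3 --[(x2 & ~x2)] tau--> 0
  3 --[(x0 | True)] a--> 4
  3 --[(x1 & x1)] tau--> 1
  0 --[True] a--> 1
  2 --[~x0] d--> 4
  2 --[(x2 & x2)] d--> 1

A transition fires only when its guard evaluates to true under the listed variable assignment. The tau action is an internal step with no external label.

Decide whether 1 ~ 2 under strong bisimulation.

Answer: BISIMILAR

Trace:
Compute ~ classes (split until stable):
  P[0] = {{0,1,2,3,4}}
  P[1] = {{0,3},{1,2},{4}}
  P[2] = {{0},{1,2},{3},{4}}
stable after 3 split(s): 4 block(s)
[1]={1,2}  [2]={1,2}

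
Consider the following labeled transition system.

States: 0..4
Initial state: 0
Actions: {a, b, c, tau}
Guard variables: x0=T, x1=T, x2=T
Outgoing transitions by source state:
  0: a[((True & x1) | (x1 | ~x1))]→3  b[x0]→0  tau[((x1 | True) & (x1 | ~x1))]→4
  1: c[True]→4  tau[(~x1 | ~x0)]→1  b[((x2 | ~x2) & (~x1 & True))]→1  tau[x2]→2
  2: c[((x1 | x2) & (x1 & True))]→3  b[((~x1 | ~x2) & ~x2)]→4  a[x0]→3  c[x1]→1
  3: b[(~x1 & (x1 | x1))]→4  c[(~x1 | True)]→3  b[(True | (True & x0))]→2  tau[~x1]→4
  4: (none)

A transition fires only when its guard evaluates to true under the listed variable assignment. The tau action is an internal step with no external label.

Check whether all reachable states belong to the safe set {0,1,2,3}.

Answer: INVARIANT VIOLATED at state 4

Working:
Safe = {0,1,2,3}
Reachable = {0,1,2,3,4}
  0: ok
  1: ok
  2: ok
  3: ok
  4: ✗ unsafe
reach 4 via tau — violates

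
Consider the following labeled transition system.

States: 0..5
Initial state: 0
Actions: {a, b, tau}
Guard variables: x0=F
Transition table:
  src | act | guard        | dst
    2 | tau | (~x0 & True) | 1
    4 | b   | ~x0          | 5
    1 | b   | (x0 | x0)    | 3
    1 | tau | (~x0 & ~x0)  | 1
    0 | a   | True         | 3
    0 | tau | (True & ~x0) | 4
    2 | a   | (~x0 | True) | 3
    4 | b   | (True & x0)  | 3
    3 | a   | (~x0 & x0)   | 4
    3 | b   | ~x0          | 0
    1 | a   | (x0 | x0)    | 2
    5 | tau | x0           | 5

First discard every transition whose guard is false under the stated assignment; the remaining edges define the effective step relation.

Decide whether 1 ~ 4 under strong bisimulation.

Bisimulation quotient by refinement:
  round 0: {{0,1,2,3,4,5}}
  round 1: {{0,2},{1},{3,4},{5}}
  round 2: {{0},{1},{2},{3},{4},{5}}
Fixed point at round 3; 6 class(es).
[1]={1}  [4]={4}

Answer: NOT BISIMILAR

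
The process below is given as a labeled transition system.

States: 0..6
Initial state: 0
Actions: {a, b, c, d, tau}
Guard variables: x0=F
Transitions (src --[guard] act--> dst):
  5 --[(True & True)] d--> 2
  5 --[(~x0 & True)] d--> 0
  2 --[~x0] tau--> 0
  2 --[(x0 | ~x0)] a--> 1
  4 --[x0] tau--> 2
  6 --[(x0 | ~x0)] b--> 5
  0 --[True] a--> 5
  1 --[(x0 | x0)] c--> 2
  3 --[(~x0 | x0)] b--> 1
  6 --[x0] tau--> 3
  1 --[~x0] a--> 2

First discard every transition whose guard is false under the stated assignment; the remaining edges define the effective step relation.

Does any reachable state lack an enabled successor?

R = {0,1,2,5}
  0: a→5  [deg 1]
  1: a→2  [deg 1]
  2: a→1  tau→0  [deg 2]
  5: d→0  d→2  [deg 2]

Answer: DEADLOCK-FREE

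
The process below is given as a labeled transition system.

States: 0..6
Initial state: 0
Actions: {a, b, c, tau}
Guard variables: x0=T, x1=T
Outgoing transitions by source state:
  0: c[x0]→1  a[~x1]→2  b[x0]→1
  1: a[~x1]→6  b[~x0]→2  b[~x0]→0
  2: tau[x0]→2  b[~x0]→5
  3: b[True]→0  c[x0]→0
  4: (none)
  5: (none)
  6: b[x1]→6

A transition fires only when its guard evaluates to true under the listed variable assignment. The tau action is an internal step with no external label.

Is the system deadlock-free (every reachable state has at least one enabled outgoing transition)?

R = {0,1}
  0: b→1  c→1  [2 out]
  1: ∅  [deadlock]
witness 1: c

Answer: DEADLOCK at state 1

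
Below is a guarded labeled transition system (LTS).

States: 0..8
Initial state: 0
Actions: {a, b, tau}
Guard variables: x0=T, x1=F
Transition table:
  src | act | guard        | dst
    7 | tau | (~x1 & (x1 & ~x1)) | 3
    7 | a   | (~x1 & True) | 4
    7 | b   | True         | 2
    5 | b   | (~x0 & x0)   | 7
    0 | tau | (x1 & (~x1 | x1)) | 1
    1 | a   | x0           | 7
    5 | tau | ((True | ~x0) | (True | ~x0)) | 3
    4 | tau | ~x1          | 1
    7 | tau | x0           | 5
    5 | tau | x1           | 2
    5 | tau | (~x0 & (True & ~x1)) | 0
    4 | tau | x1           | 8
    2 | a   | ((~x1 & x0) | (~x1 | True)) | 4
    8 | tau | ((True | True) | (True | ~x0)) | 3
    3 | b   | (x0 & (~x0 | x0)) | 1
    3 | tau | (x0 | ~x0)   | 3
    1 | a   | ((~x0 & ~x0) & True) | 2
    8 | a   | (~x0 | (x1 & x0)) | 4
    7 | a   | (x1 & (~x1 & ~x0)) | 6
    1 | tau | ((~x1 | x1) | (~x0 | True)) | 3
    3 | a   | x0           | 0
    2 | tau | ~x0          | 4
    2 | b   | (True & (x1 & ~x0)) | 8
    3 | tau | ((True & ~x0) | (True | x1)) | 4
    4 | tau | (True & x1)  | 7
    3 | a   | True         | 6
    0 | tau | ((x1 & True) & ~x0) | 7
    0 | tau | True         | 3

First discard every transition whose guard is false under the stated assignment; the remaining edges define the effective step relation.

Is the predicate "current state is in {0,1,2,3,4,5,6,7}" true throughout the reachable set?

Answer: INVARIANT HOLDS

Analysis:
Allowed set {0,1,2,3,4,5,6,7}
R = {0,1,2,3,4,5,6,7}
  0: ✓
  1: ✓
  2: ✓
  3: ✓
  4: ✓
  5: ✓
  6: ✓
  7: ✓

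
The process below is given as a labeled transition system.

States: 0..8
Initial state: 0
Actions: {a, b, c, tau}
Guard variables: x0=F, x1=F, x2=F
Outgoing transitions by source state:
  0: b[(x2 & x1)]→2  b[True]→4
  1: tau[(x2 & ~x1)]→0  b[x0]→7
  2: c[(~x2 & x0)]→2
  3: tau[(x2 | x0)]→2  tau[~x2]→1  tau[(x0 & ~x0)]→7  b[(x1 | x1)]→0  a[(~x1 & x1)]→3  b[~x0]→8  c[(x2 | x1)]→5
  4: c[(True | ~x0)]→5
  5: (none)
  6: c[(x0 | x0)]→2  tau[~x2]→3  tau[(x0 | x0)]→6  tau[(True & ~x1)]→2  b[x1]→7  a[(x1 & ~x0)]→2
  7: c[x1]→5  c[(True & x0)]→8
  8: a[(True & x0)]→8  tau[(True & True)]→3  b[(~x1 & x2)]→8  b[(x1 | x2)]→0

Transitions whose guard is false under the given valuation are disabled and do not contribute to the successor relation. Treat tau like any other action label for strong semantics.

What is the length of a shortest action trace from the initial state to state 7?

Answer: UNREACHABLE

Trace:
Layered search for 7:
  L0 = {0}
  L1 = {4}
  L2 = {5}
7 never appears.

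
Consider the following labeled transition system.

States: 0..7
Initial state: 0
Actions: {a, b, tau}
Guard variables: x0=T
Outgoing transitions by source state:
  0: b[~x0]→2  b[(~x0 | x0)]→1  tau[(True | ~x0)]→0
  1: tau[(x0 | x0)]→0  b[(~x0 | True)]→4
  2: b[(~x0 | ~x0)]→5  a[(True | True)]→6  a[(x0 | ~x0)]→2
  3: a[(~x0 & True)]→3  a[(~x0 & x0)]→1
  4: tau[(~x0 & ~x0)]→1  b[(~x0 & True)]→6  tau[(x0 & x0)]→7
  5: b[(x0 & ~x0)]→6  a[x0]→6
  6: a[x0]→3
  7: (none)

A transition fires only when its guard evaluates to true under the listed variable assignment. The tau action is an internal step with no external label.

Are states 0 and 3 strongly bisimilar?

Answer: NOT BISIMILAR

Analysis:
Refine partition for ~:
  P[0] = {{0,1,2,3,4,5,6,7}}
  P[1] = {{0,1},{2,5,6},{3,7},{4}}
  P[2] = {{0},{1},{2,5},{3,7},{4},{6}}
  P[3] = {{0},{1},{2},{3,7},{4},{5},{6}}
stable after 4 split(s): 7 block(s)
[0]={0}  [3]={3,7}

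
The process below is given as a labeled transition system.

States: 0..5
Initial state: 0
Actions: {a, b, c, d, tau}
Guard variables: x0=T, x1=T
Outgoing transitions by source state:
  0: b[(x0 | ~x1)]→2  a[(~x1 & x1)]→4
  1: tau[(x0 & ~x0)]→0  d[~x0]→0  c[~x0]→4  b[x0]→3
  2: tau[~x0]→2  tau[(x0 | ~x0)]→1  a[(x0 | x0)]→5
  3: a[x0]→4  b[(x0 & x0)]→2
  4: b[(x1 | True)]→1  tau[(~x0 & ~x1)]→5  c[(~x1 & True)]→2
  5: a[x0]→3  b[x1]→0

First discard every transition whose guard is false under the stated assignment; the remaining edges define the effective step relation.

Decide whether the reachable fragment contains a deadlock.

Answer: DEADLOCK-FREE

Analysis:
R = {0,1,2,3,4,5}
  0: b→2  [deg 1]
  1: b→3  [deg 1]
  2: a→5  tau→1  [deg 2]
  3: a→4  b→2  [deg 2]
  4: b→1  [deg 1]
  5: a→3  b→0  [deg 2]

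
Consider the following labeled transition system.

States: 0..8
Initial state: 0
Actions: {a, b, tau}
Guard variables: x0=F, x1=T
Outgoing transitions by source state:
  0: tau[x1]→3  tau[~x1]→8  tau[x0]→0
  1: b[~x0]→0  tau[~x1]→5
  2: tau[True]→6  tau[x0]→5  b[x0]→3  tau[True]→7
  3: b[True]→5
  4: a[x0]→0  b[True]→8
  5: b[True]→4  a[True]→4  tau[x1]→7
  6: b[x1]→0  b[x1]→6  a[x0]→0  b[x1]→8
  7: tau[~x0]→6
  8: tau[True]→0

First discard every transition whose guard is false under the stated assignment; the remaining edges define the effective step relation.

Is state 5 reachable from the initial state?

After dropping false guards: 14 live edges.
depth 0: {0}
depth 1: {3}  now seen {0,3}
depth 2: {5}  now seen {0,3,5}
depth 3: {4,7}  now seen {0,3,4,5,7}
depth 4: {6,8}  now seen {0,3,4,5,6,7,8}
R = {0,3,4,5,6,7,8}
witness 5: tau·b

Answer: REACHABLE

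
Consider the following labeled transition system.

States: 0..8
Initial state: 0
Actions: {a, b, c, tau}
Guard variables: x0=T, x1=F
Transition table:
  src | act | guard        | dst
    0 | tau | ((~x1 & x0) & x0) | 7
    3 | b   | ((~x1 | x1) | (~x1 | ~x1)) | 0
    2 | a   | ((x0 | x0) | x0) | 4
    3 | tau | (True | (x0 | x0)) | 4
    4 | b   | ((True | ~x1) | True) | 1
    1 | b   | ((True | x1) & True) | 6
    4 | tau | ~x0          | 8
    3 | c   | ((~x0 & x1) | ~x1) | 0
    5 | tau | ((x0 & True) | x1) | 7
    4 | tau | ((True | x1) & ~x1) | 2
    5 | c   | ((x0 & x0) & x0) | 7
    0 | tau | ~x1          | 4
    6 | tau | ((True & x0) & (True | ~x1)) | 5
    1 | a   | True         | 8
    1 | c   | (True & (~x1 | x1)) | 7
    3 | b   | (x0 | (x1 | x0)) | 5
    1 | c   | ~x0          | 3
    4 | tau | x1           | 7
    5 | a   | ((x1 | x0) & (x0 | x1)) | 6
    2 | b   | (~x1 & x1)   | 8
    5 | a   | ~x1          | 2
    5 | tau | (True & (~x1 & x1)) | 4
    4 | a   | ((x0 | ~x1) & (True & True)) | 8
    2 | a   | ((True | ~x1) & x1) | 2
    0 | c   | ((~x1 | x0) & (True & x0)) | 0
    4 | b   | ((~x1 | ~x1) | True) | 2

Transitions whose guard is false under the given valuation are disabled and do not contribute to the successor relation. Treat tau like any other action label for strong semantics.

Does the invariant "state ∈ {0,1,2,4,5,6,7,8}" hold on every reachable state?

Answer: INVARIANT HOLDS

Analysis:
Allowed set {0,1,2,4,5,6,7,8}
R = {0,1,2,4,5,6,7,8}
  0: safe
  1: safe
  2: safe
  4: safe
  5: safe
  6: safe
  7: safe
  8: safe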